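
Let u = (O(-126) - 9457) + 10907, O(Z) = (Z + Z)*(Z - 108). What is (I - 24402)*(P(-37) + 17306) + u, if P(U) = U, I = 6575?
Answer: -307794045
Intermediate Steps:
O(Z) = 2*Z*(-108 + Z) (O(Z) = (2*Z)*(-108 + Z) = 2*Z*(-108 + Z))
u = 60418 (u = (2*(-126)*(-108 - 126) - 9457) + 10907 = (2*(-126)*(-234) - 9457) + 10907 = (58968 - 9457) + 10907 = 49511 + 10907 = 60418)
(I - 24402)*(P(-37) + 17306) + u = (6575 - 24402)*(-37 + 17306) + 60418 = -17827*17269 + 60418 = -307854463 + 60418 = -307794045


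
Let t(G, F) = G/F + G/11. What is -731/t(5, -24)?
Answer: -192984/65 ≈ -2969.0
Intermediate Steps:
t(G, F) = G/11 + G/F (t(G, F) = G/F + G*(1/11) = G/F + G/11 = G/11 + G/F)
-731/t(5, -24) = -731/((1/11)*5 + 5/(-24)) = -731/(5/11 + 5*(-1/24)) = -731/(5/11 - 5/24) = -731/65/264 = -731*264/65 = -192984/65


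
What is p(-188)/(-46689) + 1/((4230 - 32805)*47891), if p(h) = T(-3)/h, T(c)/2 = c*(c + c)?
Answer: 4104724514/1000993644309825 ≈ 4.1006e-6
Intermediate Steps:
T(c) = 4*c² (T(c) = 2*(c*(c + c)) = 2*(c*(2*c)) = 2*(2*c²) = 4*c²)
p(h) = 36/h (p(h) = (4*(-3)²)/h = (4*9)/h = 36/h)
p(-188)/(-46689) + 1/((4230 - 32805)*47891) = (36/(-188))/(-46689) + 1/((4230 - 32805)*47891) = (36*(-1/188))*(-1/46689) + (1/47891)/(-28575) = -9/47*(-1/46689) - 1/28575*1/47891 = 3/731461 - 1/1368485325 = 4104724514/1000993644309825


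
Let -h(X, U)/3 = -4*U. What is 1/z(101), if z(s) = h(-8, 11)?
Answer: 1/132 ≈ 0.0075758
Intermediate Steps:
h(X, U) = 12*U (h(X, U) = -(-12)*U = 12*U)
z(s) = 132 (z(s) = 12*11 = 132)
1/z(101) = 1/132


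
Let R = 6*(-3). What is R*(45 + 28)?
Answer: -1314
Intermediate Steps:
R = -18
R*(45 + 28) = -18*(45 + 28) = -18*73 = -1314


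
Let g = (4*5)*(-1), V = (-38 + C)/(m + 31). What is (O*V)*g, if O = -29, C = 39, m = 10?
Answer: 580/41 ≈ 14.146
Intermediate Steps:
V = 1/41 (V = (-38 + 39)/(10 + 31) = 1/41 ≈ 0.024390)
g = -20 (g = 20*(-1) = -20)
(O*V)*g = -29*1/41*(-20) = -29/41*(-20) = 580/41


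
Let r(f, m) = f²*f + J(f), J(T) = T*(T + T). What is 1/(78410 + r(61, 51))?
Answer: 1/312833 ≈ 3.1966e-6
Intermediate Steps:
J(T) = 2*T² (J(T) = T*(2*T) = 2*T²)
r(f, m) = f³ + 2*f² (r(f, m) = f²*f + 2*f² = f³ + 2*f²)
1/(78410 + r(61, 51)) = 1/(78410 + 61²*(2 + 61)) = 1/(78410 + 3721*63) = 1/(78410 + 234423) = 1/312833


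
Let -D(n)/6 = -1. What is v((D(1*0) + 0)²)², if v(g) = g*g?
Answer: 1679616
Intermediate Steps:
D(n) = 6 (D(n) = -6*(-1) = 6)
v(g) = g²
v((D(1*0) + 0)²)² = (((6 + 0)²)²)² = ((6²)²)² = (36²)² = 1296² = 1679616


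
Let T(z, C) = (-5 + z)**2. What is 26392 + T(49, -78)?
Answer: 28328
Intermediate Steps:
26392 + T(49, -78) = 26392 + (-5 + 49)**2 = 26392 + 44**2 = 26392 + 1936 = 28328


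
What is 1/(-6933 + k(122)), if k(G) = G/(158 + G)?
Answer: -140/970559 ≈ -0.00014425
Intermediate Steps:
k(G) = G/(158 + G)
1/(-6933 + k(122)) = 1/(-6933 + 122/(158 + 122)) = 1/(-6933 + 122/280) = 1/(-6933 + 122*(1/280)) = 1/(-6933 + 61/140) = 1/(-970559/140) = -140/970559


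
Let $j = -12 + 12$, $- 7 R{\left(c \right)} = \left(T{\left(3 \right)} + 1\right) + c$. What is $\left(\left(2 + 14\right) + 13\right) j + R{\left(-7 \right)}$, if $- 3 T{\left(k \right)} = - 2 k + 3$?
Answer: $\frac{5}{7} \approx 0.71429$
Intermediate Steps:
$T{\left(k \right)} = -1 + \frac{2 k}{3}$ ($T{\left(k \right)} = - \frac{- 2 k + 3}{3} = - \frac{3 - 2 k}{3} = -1 + \frac{2 k}{3}$)
$R{\left(c \right)} = - \frac{2}{7} - \frac{c}{7}$ ($R{\left(c \right)} = - \frac{\left(\left(-1 + \frac{2}{3} \cdot 3\right) + 1\right) + c}{7} = - \frac{\left(\left(-1 + 2\right) + 1\right) + c}{7} = - \frac{\left(1 + 1\right) + c}{7} = - \frac{2 + c}{7} = - \frac{2}{7} - \frac{c}{7}$)
$j = 0$
$\left(\left(2 + 14\right) + 13\right) j + R{\left(-7 \right)} = \left(\left(2 + 14\right) + 13\right) 0 - - \frac{5}{7} = \left(16 + 13\right) 0 + \left(- \frac{2}{7} + 1\right) = 29 \cdot 0 + \frac{5}{7} = 0 + \frac{5}{7} = \frac{5}{7}$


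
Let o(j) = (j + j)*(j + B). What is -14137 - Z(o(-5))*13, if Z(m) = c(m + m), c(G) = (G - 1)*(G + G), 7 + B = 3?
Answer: -851857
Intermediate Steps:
B = -4 (B = -7 + 3 = -4)
o(j) = 2*j*(-4 + j) (o(j) = (j + j)*(j - 4) = (2*j)*(-4 + j) = 2*j*(-4 + j))
c(G) = 2*G*(-1 + G) (c(G) = (-1 + G)*(2*G) = 2*G*(-1 + G))
Z(m) = 4*m*(-1 + 2*m) (Z(m) = 2*(m + m)*(-1 + (m + m)) = 2*(2*m)*(-1 + 2*m) = 4*m*(-1 + 2*m))
-14137 - Z(o(-5))*13 = -14137 - 4*(2*(-5)*(-4 - 5))*(-1 + 2*(2*(-5)*(-4 - 5)))*13 = -14137 - 4*(2*(-5)*(-9))*(-1 + 2*(2*(-5)*(-9)))*13 = -14137 - 4*90*(-1 + 2*90)*13 = -14137 - 4*90*(-1 + 180)*13 = -14137 - 4*90*179*13 = -14137 - 64440*13 = -14137 - 1*837720 = -14137 - 837720 = -851857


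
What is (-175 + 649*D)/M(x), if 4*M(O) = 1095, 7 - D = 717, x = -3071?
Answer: -122924/73 ≈ -1683.9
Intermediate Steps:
D = -710 (D = 7 - 1*717 = 7 - 717 = -710)
M(O) = 1095/4 (M(O) = (¼)*1095 = 1095/4)
(-175 + 649*D)/M(x) = (-175 + 649*(-710))/(1095/4) = (-175 - 460790)*(4/1095) = -460965*4/1095 = -122924/73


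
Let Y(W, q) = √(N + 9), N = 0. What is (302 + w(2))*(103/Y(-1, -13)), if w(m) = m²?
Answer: 10506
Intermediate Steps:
Y(W, q) = 3 (Y(W, q) = √(0 + 9) = √9 = 3)
(302 + w(2))*(103/Y(-1, -13)) = (302 + 2²)*(103/3) = (302 + 4)*(103*(⅓)) = 306*(103/3) = 10506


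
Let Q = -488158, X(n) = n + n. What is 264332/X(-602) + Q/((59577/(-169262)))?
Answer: 3552381341615/2561811 ≈ 1.3867e+6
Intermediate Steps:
X(n) = 2*n
264332/X(-602) + Q/((59577/(-169262))) = 264332/((2*(-602))) - 488158/(59577/(-169262)) = 264332/(-1204) - 488158/(59577*(-1/169262)) = 264332*(-1/1204) - 488158/(-59577/169262) = -66083/301 - 488158*(-169262/59577) = -66083/301 + 82626599396/59577 = 3552381341615/2561811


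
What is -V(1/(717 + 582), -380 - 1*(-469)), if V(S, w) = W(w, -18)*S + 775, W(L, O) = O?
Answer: -335569/433 ≈ -774.99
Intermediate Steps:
V(S, w) = 775 - 18*S (V(S, w) = -18*S + 775 = 775 - 18*S)
-V(1/(717 + 582), -380 - 1*(-469)) = -(775 - 18/(717 + 582)) = -(775 - 18/1299) = -(775 - 18*1/1299) = -(775 - 6/433) = -1*335569/433 = -335569/433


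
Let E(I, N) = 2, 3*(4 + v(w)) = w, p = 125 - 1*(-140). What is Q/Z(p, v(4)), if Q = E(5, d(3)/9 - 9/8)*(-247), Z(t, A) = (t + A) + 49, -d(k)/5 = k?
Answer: -741/467 ≈ -1.5867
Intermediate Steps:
d(k) = -5*k
p = 265 (p = 125 + 140 = 265)
v(w) = -4 + w/3
Z(t, A) = 49 + A + t (Z(t, A) = (A + t) + 49 = 49 + A + t)
Q = -494 (Q = 2*(-247) = -494)
Q/Z(p, v(4)) = -494/(49 + (-4 + (1/3)*4) + 265) = -494/(49 + (-4 + 4/3) + 265) = -494/(49 - 8/3 + 265) = -494/934/3 = -494*3/934 = -741/467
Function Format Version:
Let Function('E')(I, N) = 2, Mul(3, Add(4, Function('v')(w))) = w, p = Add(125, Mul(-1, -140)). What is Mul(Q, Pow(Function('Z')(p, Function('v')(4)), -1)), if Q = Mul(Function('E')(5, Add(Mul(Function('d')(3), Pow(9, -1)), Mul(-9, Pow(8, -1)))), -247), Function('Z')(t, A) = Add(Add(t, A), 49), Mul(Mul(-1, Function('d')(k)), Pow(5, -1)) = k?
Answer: Rational(-741, 467) ≈ -1.5867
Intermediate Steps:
Function('d')(k) = Mul(-5, k)
p = 265 (p = Add(125, 140) = 265)
Function('v')(w) = Add(-4, Mul(Rational(1, 3), w))
Function('Z')(t, A) = Add(49, A, t) (Function('Z')(t, A) = Add(Add(A, t), 49) = Add(49, A, t))
Q = -494 (Q = Mul(2, -247) = -494)
Mul(Q, Pow(Function('Z')(p, Function('v')(4)), -1)) = Mul(-494, Pow(Add(49, Add(-4, Mul(Rational(1, 3), 4)), 265), -1)) = Mul(-494, Pow(Add(49, Add(-4, Rational(4, 3)), 265), -1)) = Mul(-494, Pow(Add(49, Rational(-8, 3), 265), -1)) = Mul(-494, Pow(Rational(934, 3), -1)) = Mul(-494, Rational(3, 934)) = Rational(-741, 467)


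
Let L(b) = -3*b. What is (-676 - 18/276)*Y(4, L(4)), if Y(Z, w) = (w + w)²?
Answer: -8956512/23 ≈ -3.8941e+5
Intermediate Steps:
Y(Z, w) = 4*w² (Y(Z, w) = (2*w)² = 4*w²)
(-676 - 18/276)*Y(4, L(4)) = (-676 - 18/276)*(4*(-3*4)²) = (-676 - 18*1/276)*(4*(-12)²) = (-676 - 3/46)*(4*144) = -31099/46*576 = -8956512/23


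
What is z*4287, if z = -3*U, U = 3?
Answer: -38583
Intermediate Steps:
z = -9 (z = -3*3 = -9)
z*4287 = -9*4287 = -38583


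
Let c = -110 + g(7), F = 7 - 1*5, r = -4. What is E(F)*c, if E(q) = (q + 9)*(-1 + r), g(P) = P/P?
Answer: 5995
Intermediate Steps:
F = 2 (F = 7 - 5 = 2)
g(P) = 1
E(q) = -45 - 5*q (E(q) = (q + 9)*(-1 - 4) = (9 + q)*(-5) = -45 - 5*q)
c = -109 (c = -110 + 1 = -109)
E(F)*c = (-45 - 5*2)*(-109) = (-45 - 10)*(-109) = -55*(-109) = 5995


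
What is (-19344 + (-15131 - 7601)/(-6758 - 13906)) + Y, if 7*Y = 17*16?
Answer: -99724685/5166 ≈ -19304.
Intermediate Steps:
Y = 272/7 (Y = (17*16)/7 = (1/7)*272 = 272/7 ≈ 38.857)
(-19344 + (-15131 - 7601)/(-6758 - 13906)) + Y = (-19344 + (-15131 - 7601)/(-6758 - 13906)) + 272/7 = (-19344 - 22732/(-20664)) + 272/7 = (-19344 - 22732*(-1/20664)) + 272/7 = (-19344 + 5683/5166) + 272/7 = -99925421/5166 + 272/7 = -99724685/5166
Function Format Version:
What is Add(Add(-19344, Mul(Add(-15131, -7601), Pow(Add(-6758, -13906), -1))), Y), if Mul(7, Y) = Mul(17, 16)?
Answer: Rational(-99724685, 5166) ≈ -19304.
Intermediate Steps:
Y = Rational(272, 7) (Y = Mul(Rational(1, 7), Mul(17, 16)) = Mul(Rational(1, 7), 272) = Rational(272, 7) ≈ 38.857)
Add(Add(-19344, Mul(Add(-15131, -7601), Pow(Add(-6758, -13906), -1))), Y) = Add(Add(-19344, Mul(Add(-15131, -7601), Pow(Add(-6758, -13906), -1))), Rational(272, 7)) = Add(Add(-19344, Mul(-22732, Pow(-20664, -1))), Rational(272, 7)) = Add(Add(-19344, Mul(-22732, Rational(-1, 20664))), Rational(272, 7)) = Add(Add(-19344, Rational(5683, 5166)), Rational(272, 7)) = Add(Rational(-99925421, 5166), Rational(272, 7)) = Rational(-99724685, 5166)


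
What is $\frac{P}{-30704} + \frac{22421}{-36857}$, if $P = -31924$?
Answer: $\frac{122052121}{282914332} \approx 0.43141$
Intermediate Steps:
$\frac{P}{-30704} + \frac{22421}{-36857} = - \frac{31924}{-30704} + \frac{22421}{-36857} = \left(-31924\right) \left(- \frac{1}{30704}\right) + 22421 \left(- \frac{1}{36857}\right) = \frac{7981}{7676} - \frac{22421}{36857} = \frac{122052121}{282914332}$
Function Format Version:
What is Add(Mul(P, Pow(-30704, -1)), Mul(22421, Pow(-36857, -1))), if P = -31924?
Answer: Rational(122052121, 282914332) ≈ 0.43141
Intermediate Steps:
Add(Mul(P, Pow(-30704, -1)), Mul(22421, Pow(-36857, -1))) = Add(Mul(-31924, Pow(-30704, -1)), Mul(22421, Pow(-36857, -1))) = Add(Mul(-31924, Rational(-1, 30704)), Mul(22421, Rational(-1, 36857))) = Add(Rational(7981, 7676), Rational(-22421, 36857)) = Rational(122052121, 282914332)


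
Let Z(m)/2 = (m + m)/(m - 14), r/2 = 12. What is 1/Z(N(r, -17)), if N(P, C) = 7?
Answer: -¼ ≈ -0.25000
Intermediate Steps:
r = 24 (r = 2*12 = 24)
Z(m) = 4*m/(-14 + m) (Z(m) = 2*((m + m)/(m - 14)) = 2*((2*m)/(-14 + m)) = 2*(2*m/(-14 + m)) = 4*m/(-14 + m))
1/Z(N(r, -17)) = 1/(4*7/(-14 + 7)) = 1/(4*7/(-7)) = 1/(4*7*(-⅐)) = 1/(-4) = -¼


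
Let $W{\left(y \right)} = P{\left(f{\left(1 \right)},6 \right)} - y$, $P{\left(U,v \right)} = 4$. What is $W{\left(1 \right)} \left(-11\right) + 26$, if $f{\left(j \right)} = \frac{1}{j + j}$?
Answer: $-7$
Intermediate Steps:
$f{\left(j \right)} = \frac{1}{2 j}$
$W{\left(y \right)} = 4 - y$
$W{\left(1 \right)} \left(-11\right) + 26 = \left(4 - 1\right) \left(-11\right) + 26 = 3 \left(-11\right) + 26 = -33 + 26 = -7$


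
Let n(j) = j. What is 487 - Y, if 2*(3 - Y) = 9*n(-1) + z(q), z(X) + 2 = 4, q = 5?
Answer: 961/2 ≈ 480.50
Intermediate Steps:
z(X) = 2 (z(X) = -2 + 4 = 2)
Y = 13/2 (Y = 3 - (9*(-1) + 2)/2 = 3 - (-9 + 2)/2 = 3 - ½*(-7) = 3 + 7/2 = 13/2 ≈ 6.5000)
487 - Y = 487 - 1*13/2 = 487 - 13/2 = 961/2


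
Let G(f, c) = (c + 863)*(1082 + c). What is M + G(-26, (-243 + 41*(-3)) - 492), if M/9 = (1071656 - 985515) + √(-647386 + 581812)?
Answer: 776389 + 27*I*√7286 ≈ 7.7639e+5 + 2304.7*I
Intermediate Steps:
G(f, c) = (863 + c)*(1082 + c)
M = 775269 + 27*I*√7286 (M = 9*((1071656 - 985515) + √(-647386 + 581812)) = 9*(86141 + √(-65574)) = 9*(86141 + 3*I*√7286) = 775269 + 27*I*√7286 ≈ 7.7527e+5 + 2304.7*I)
M + G(-26, (-243 + 41*(-3)) - 492) = (775269 + 27*I*√7286) + (933766 + ((-243 + 41*(-3)) - 492)² + 1945*((-243 + 41*(-3)) - 492)) = (775269 + 27*I*√7286) + (933766 + ((-243 - 123) - 492)² + 1945*((-243 - 123) - 492)) = (775269 + 27*I*√7286) + (933766 + (-366 - 492)² + 1945*(-366 - 492)) = (775269 + 27*I*√7286) + (933766 + (-858)² + 1945*(-858)) = (775269 + 27*I*√7286) + (933766 + 736164 - 1668810) = (775269 + 27*I*√7286) + 1120 = 776389 + 27*I*√7286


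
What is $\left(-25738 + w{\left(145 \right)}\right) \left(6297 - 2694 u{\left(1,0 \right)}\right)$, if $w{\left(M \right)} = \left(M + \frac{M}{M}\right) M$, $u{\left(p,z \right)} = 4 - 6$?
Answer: $-53377080$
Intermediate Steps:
$u{\left(p,z \right)} = -2$ ($u{\left(p,z \right)} = 4 - 6 = -2$)
$w{\left(M \right)} = M \left(1 + M\right)$ ($w{\left(M \right)} = \left(M + 1\right) M = \left(1 + M\right) M = M \left(1 + M\right)$)
$\left(-25738 + w{\left(145 \right)}\right) \left(6297 - 2694 u{\left(1,0 \right)}\right) = \left(-25738 + 145 \left(1 + 145\right)\right) \left(6297 - -5388\right) = \left(-25738 + 145 \cdot 146\right) \left(6297 + 5388\right) = \left(-25738 + 21170\right) 11685 = \left(-4568\right) 11685 = -53377080$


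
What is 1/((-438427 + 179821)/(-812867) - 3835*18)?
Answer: -812867/56111950404 ≈ -1.4487e-5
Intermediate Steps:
1/((-438427 + 179821)/(-812867) - 3835*18) = 1/(-258606*(-1/812867) - 69030) = 1/(258606/812867 - 69030) = 1/(-56111950404/812867) = -812867/56111950404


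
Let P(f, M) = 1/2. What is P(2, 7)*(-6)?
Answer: -3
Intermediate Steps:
P(f, M) = 1/2
P(2, 7)*(-6) = (1/2)*(-6) = -3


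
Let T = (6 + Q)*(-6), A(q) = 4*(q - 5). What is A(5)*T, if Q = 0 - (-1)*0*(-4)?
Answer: 0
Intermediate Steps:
A(q) = -20 + 4*q (A(q) = 4*(-5 + q) = -20 + 4*q)
Q = 0 (Q = 0 - (-1)*0 = 0 - 1*0 = 0 + 0 = 0)
T = -36 (T = (6 + 0)*(-6) = 6*(-6) = -36)
A(5)*T = (-20 + 4*5)*(-36) = (-20 + 20)*(-36) = 0*(-36) = 0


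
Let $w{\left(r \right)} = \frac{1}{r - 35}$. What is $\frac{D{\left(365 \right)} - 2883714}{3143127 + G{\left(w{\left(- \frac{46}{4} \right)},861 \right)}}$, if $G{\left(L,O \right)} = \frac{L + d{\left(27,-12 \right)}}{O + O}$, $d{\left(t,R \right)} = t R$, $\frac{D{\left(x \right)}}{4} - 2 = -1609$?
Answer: $- \frac{115711170183}{125839796602} \approx -0.91951$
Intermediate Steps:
$D{\left(x \right)} = -6428$ ($D{\left(x \right)} = 8 + 4 \left(-1609\right) = 8 - 6436 = -6428$)
$d{\left(t,R \right)} = R t$
$w{\left(r \right)} = \frac{1}{-35 + r}$
$G{\left(L,O \right)} = \frac{-324 + L}{2 O}$ ($G{\left(L,O \right)} = \frac{L - 324}{O + O} = \frac{L - 324}{2 O} = \left(-324 + L\right) \frac{1}{2 O} = \frac{-324 + L}{2 O}$)
$\frac{D{\left(365 \right)} - 2883714}{3143127 + G{\left(w{\left(- \frac{46}{4} \right)},861 \right)}} = \frac{-6428 - 2883714}{3143127 + \frac{-324 + \frac{1}{-35 - \frac{46}{4}}}{2 \cdot 861}} = - \frac{2890142}{3143127 + \frac{1}{2} \cdot \frac{1}{861} \left(-324 + \frac{1}{-35 - \frac{23}{2}}\right)} = - \frac{2890142}{3143127 + \frac{1}{2} \cdot \frac{1}{861} \left(-324 + \frac{1}{- \frac{93}{2}}\right)} = - \frac{2890142}{3143127 + \frac{1}{2} \cdot \frac{1}{861} \left(-324 - \frac{2}{93}\right)} = - \frac{2890142}{3143127 + \frac{1}{2} \cdot \frac{1}{861} \left(- \frac{30134}{93}\right)} = - \frac{2890142}{3143127 - \frac{15067}{80073}} = - \frac{2890142}{\frac{251679593204}{80073}} = \left(-2890142\right) \frac{80073}{251679593204} = - \frac{115711170183}{125839796602}$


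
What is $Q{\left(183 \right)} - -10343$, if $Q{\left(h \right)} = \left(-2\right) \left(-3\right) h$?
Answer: $11441$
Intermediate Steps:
$Q{\left(h \right)} = 6 h$
$Q{\left(183 \right)} - -10343 = 6 \cdot 183 - -10343 = 1098 + 10343 = 11441$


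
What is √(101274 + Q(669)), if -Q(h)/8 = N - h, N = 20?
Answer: √106466 ≈ 326.29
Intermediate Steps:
Q(h) = -160 + 8*h (Q(h) = -8*(20 - h) = -160 + 8*h)
√(101274 + Q(669)) = √(101274 + (-160 + 8*669)) = √(101274 + (-160 + 5352)) = √(101274 + 5192) = √106466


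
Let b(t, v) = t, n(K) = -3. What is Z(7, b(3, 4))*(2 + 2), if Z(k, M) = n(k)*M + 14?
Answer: 20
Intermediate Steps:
Z(k, M) = 14 - 3*M (Z(k, M) = -3*M + 14 = 14 - 3*M)
Z(7, b(3, 4))*(2 + 2) = (14 - 3*3)*(2 + 2) = (14 - 9)*4 = 5*4 = 20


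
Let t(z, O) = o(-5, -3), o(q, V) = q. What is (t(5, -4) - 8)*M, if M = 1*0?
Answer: 0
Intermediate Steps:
M = 0
t(z, O) = -5
(t(5, -4) - 8)*M = (-5 - 8)*0 = -13*0 = 0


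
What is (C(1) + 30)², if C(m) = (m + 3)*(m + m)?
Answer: 1444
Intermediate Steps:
C(m) = 2*m*(3 + m) (C(m) = (3 + m)*(2*m) = 2*m*(3 + m))
(C(1) + 30)² = (2*1*(3 + 1) + 30)² = (2*1*4 + 30)² = (8 + 30)² = 38² = 1444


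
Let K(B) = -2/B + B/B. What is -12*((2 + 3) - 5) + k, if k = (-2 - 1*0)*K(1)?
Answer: 2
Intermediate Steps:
K(B) = 1 - 2/B (K(B) = -2/B + 1 = 1 - 2/B)
k = 2 (k = (-2 - 1*0)*((-2 + 1)/1) = (-2 + 0)*(1*(-1)) = -2*(-1) = 2)
-12*((2 + 3) - 5) + k = -12*((2 + 3) - 5) + 2 = -12*(5 - 5) + 2 = -12*0 + 2 = 0 + 2 = 2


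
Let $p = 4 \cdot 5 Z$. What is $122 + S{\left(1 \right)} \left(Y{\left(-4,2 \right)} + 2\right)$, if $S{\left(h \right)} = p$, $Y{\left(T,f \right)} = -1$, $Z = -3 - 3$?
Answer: $2$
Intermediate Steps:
$Z = -6$
$p = -120$ ($p = 4 \cdot 5 \left(-6\right) = 20 \left(-6\right) = -120$)
$S{\left(h \right)} = -120$
$122 + S{\left(1 \right)} \left(Y{\left(-4,2 \right)} + 2\right) = 122 - 120 \left(-1 + 2\right) = 122 - 120 = 2$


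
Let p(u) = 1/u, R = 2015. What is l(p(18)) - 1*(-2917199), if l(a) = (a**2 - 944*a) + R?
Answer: 945808345/324 ≈ 2.9192e+6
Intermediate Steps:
l(a) = 2015 + a**2 - 944*a (l(a) = (a**2 - 944*a) + 2015 = 2015 + a**2 - 944*a)
l(p(18)) - 1*(-2917199) = (2015 + (1/18)**2 - 944/18) - 1*(-2917199) = (2015 + (1/18)**2 - 944*1/18) + 2917199 = (2015 + 1/324 - 472/9) + 2917199 = 635869/324 + 2917199 = 945808345/324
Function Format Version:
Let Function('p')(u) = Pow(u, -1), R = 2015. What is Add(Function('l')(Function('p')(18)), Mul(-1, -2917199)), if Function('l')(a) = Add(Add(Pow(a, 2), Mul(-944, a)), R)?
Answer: Rational(945808345, 324) ≈ 2.9192e+6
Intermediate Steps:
Function('l')(a) = Add(2015, Pow(a, 2), Mul(-944, a)) (Function('l')(a) = Add(Add(Pow(a, 2), Mul(-944, a)), 2015) = Add(2015, Pow(a, 2), Mul(-944, a)))
Add(Function('l')(Function('p')(18)), Mul(-1, -2917199)) = Add(Add(2015, Pow(Pow(18, -1), 2), Mul(-944, Pow(18, -1))), Mul(-1, -2917199)) = Add(Add(2015, Pow(Rational(1, 18), 2), Mul(-944, Rational(1, 18))), 2917199) = Add(Add(2015, Rational(1, 324), Rational(-472, 9)), 2917199) = Add(Rational(635869, 324), 2917199) = Rational(945808345, 324)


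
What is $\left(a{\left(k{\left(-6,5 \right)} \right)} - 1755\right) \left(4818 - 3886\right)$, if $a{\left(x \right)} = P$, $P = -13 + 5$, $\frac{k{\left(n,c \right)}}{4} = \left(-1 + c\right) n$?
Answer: $-1643116$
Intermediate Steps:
$k{\left(n,c \right)} = 4 n \left(-1 + c\right)$ ($k{\left(n,c \right)} = 4 \left(-1 + c\right) n = 4 n \left(-1 + c\right)$)
$P = -8$
$a{\left(x \right)} = -8$
$\left(a{\left(k{\left(-6,5 \right)} \right)} - 1755\right) \left(4818 - 3886\right) = \left(-8 - 1755\right) \left(4818 - 3886\right) = \left(-1763\right) 932 = -1643116$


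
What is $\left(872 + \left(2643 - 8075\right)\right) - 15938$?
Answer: $-20498$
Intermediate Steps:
$\left(872 + \left(2643 - 8075\right)\right) - 15938 = \left(872 - 5432\right) - 15938 = -4560 - 15938 = -20498$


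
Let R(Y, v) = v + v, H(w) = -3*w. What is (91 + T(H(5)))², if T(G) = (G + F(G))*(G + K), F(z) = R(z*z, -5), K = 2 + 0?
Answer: 173056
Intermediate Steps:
K = 2
R(Y, v) = 2*v
F(z) = -10 (F(z) = 2*(-5) = -10)
T(G) = (-10 + G)*(2 + G) (T(G) = (G - 10)*(G + 2) = (-10 + G)*(2 + G))
(91 + T(H(5)))² = (91 + (-20 + (-3*5)² - (-24)*5))² = (91 + (-20 + (-15)² - 8*(-15)))² = (91 + (-20 + 225 + 120))² = (91 + 325)² = 416² = 173056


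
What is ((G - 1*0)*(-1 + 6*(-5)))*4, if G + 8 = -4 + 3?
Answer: 1116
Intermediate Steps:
G = -9 (G = -8 + (-4 + 3) = -8 - 1 = -9)
((G - 1*0)*(-1 + 6*(-5)))*4 = ((-9 - 1*0)*(-1 + 6*(-5)))*4 = ((-9 + 0)*(-1 - 30))*4 = -9*(-31)*4 = 279*4 = 1116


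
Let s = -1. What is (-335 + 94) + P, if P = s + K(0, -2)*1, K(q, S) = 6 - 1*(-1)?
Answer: -235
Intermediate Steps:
K(q, S) = 7 (K(q, S) = 6 + 1 = 7)
P = 6 (P = -1 + 7*1 = -1 + 7 = 6)
(-335 + 94) + P = (-335 + 94) + 6 = -241 + 6 = -235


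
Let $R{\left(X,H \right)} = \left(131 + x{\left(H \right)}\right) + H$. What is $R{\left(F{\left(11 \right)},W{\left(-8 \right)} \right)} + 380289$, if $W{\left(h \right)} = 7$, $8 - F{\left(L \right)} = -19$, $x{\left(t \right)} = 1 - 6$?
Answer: $380422$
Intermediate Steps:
$x{\left(t \right)} = -5$ ($x{\left(t \right)} = 1 - 6 = -5$)
$F{\left(L \right)} = 27$ ($F{\left(L \right)} = 8 - -19 = 8 + 19 = 27$)
$R{\left(X,H \right)} = 126 + H$ ($R{\left(X,H \right)} = \left(131 - 5\right) + H = 126 + H$)
$R{\left(F{\left(11 \right)},W{\left(-8 \right)} \right)} + 380289 = \left(126 + 7\right) + 380289 = 133 + 380289 = 380422$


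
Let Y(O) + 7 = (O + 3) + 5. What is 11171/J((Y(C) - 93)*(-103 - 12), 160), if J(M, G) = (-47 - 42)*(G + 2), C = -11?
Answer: -11171/14418 ≈ -0.77480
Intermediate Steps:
Y(O) = 1 + O (Y(O) = -7 + ((O + 3) + 5) = -7 + ((3 + O) + 5) = -7 + (8 + O) = 1 + O)
J(M, G) = -178 - 89*G (J(M, G) = -89*(2 + G) = -178 - 89*G)
11171/J((Y(C) - 93)*(-103 - 12), 160) = 11171/(-178 - 89*160) = 11171/(-178 - 14240) = 11171/(-14418) = 11171*(-1/14418) = -11171/14418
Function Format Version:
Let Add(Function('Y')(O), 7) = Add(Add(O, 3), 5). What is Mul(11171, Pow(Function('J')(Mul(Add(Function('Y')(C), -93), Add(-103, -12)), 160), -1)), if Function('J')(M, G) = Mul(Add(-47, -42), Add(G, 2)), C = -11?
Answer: Rational(-11171, 14418) ≈ -0.77480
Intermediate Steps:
Function('Y')(O) = Add(1, O) (Function('Y')(O) = Add(-7, Add(Add(O, 3), 5)) = Add(-7, Add(Add(3, O), 5)) = Add(-7, Add(8, O)) = Add(1, O))
Function('J')(M, G) = Add(-178, Mul(-89, G)) (Function('J')(M, G) = Mul(-89, Add(2, G)) = Add(-178, Mul(-89, G)))
Mul(11171, Pow(Function('J')(Mul(Add(Function('Y')(C), -93), Add(-103, -12)), 160), -1)) = Mul(11171, Pow(Add(-178, Mul(-89, 160)), -1)) = Mul(11171, Pow(Add(-178, -14240), -1)) = Mul(11171, Pow(-14418, -1)) = Mul(11171, Rational(-1, 14418)) = Rational(-11171, 14418)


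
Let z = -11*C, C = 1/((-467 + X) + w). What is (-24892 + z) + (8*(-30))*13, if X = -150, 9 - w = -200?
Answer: -11428885/408 ≈ -28012.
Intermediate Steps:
w = 209 (w = 9 - 1*(-200) = 9 + 200 = 209)
C = -1/408 (C = 1/((-467 - 150) + 209) = 1/(-617 + 209) = 1/(-408) = -1/408 ≈ -0.0024510)
z = 11/408 (z = -11*(-1/408) = 11/408 ≈ 0.026961)
(-24892 + z) + (8*(-30))*13 = (-24892 + 11/408) + (8*(-30))*13 = -10155925/408 - 240*13 = -10155925/408 - 3120 = -11428885/408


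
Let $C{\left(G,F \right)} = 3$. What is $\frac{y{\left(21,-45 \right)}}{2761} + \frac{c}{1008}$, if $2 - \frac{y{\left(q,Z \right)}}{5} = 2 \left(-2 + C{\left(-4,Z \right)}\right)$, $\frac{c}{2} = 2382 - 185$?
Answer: $\frac{2197}{504} \approx 4.3591$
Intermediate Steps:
$c = 4394$ ($c = 2 \left(2382 - 185\right) = 2 \cdot 2197 = 4394$)
$y{\left(q,Z \right)} = 0$ ($y{\left(q,Z \right)} = 10 - 5 \cdot 2 \left(-2 + 3\right) = 10 - 5 \cdot 2 \cdot 1 = 10 - 10 = 0$)
$\frac{y{\left(21,-45 \right)}}{2761} + \frac{c}{1008} = \frac{0}{2761} + \frac{4394}{1008} = 0 \cdot \frac{1}{2761} + 4394 \cdot \frac{1}{1008} = 0 + \frac{2197}{504} = \frac{2197}{504}$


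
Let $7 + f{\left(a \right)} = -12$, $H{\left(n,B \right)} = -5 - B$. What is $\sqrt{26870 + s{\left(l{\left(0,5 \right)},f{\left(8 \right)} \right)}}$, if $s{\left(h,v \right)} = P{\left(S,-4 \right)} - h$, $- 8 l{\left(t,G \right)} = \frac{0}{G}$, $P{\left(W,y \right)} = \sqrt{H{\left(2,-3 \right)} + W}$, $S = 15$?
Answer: $\sqrt{26870 + \sqrt{13}} \approx 163.93$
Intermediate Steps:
$f{\left(a \right)} = -19$ ($f{\left(a \right)} = -7 - 12 = -19$)
$P{\left(W,y \right)} = \sqrt{-2 + W}$ ($P{\left(W,y \right)} = \sqrt{\left(-5 - -3\right) + W} = \sqrt{\left(-5 + 3\right) + W} = \sqrt{-2 + W}$)
$l{\left(t,G \right)} = 0$ ($l{\left(t,G \right)} = - \frac{0 \frac{1}{G}}{8} = \left(- \frac{1}{8}\right) 0 = 0$)
$s{\left(h,v \right)} = \sqrt{13} - h$ ($s{\left(h,v \right)} = \sqrt{-2 + 15} - h = \sqrt{13} - h$)
$\sqrt{26870 + s{\left(l{\left(0,5 \right)},f{\left(8 \right)} \right)}} = \sqrt{26870 + \left(\sqrt{13} - 0\right)} = \sqrt{26870 + \left(\sqrt{13} + 0\right)} = \sqrt{26870 + \sqrt{13}}$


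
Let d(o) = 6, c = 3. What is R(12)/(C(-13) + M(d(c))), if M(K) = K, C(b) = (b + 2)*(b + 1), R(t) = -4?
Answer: -2/69 ≈ -0.028986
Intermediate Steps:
C(b) = (1 + b)*(2 + b) (C(b) = (2 + b)*(1 + b) = (1 + b)*(2 + b))
R(12)/(C(-13) + M(d(c))) = -4/((2 + (-13)**2 + 3*(-13)) + 6) = -4/((2 + 169 - 39) + 6) = -4/(132 + 6) = -4/138 = -4*1/138 = -2/69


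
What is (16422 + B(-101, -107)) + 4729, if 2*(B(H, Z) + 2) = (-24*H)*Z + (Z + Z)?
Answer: -108642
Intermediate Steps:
B(H, Z) = -2 + Z - 12*H*Z (B(H, Z) = -2 + ((-24*H)*Z + (Z + Z))/2 = -2 + (-24*H*Z + 2*Z)/2 = -2 + (2*Z - 24*H*Z)/2 = -2 + (Z - 12*H*Z) = -2 + Z - 12*H*Z)
(16422 + B(-101, -107)) + 4729 = (16422 + (-2 - 107 - 12*(-101)*(-107))) + 4729 = (16422 + (-2 - 107 - 129684)) + 4729 = (16422 - 129793) + 4729 = -113371 + 4729 = -108642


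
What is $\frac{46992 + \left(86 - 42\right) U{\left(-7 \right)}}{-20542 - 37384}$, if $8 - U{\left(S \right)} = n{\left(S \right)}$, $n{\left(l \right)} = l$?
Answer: $- \frac{2166}{2633} \approx -0.82264$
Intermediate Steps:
$U{\left(S \right)} = 8 - S$
$\frac{46992 + \left(86 - 42\right) U{\left(-7 \right)}}{-20542 - 37384} = \frac{46992 + \left(86 - 42\right) \left(8 - -7\right)}{-20542 - 37384} = \frac{46992 + 44 \left(8 + 7\right)}{-57926} = \left(46992 + 44 \cdot 15\right) \left(- \frac{1}{57926}\right) = \left(46992 + 660\right) \left(- \frac{1}{57926}\right) = 47652 \left(- \frac{1}{57926}\right) = - \frac{2166}{2633}$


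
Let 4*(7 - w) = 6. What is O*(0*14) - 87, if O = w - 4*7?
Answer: -87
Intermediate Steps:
w = 11/2 (w = 7 - ¼*6 = 7 - 3/2 = 11/2 ≈ 5.5000)
O = -45/2 (O = 11/2 - 4*7 = 11/2 - 28 = -45/2 ≈ -22.500)
O*(0*14) - 87 = -0*14 - 87 = -45/2*0 - 87 = 0 - 87 = -87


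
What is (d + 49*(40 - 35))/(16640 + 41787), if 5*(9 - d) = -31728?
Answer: 32998/292135 ≈ 0.11295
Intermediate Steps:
d = 31773/5 (d = 9 - ⅕*(-31728) = 9 + 31728/5 = 31773/5 ≈ 6354.6)
(d + 49*(40 - 35))/(16640 + 41787) = (31773/5 + 49*(40 - 35))/(16640 + 41787) = (31773/5 + 49*5)/58427 = (31773/5 + 245)*(1/58427) = (32998/5)*(1/58427) = 32998/292135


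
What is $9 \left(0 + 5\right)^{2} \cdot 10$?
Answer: $2250$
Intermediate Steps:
$9 \left(0 + 5\right)^{2} \cdot 10 = 9 \cdot 5^{2} \cdot 10 = 9 \cdot 25 \cdot 10 = 225 \cdot 10 = 2250$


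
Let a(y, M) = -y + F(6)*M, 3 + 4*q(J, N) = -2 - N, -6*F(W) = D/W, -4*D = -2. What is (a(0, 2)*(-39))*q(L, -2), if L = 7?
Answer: -13/16 ≈ -0.81250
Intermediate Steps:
D = ½ (D = -¼*(-2) = ½ ≈ 0.50000)
F(W) = -1/(12*W)
q(J, N) = -5/4 - N/4 (q(J, N) = -¾ + (-2 - N)/4 = -¾ + (-½ - N/4) = -5/4 - N/4)
a(y, M) = -y - M/72 (a(y, M) = -y + (-1/12/6)*M = -y + (-1/12*⅙)*M = -y - M/72)
(a(0, 2)*(-39))*q(L, -2) = ((-1*0 - 1/72*2)*(-39))*(-5/4 - ¼*(-2)) = ((0 - 1/36)*(-39))*(-5/4 + ½) = -1/36*(-39)*(-¾) = (13/12)*(-¾) = -13/16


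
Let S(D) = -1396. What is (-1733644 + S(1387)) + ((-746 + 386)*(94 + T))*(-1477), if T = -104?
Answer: -7052240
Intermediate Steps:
(-1733644 + S(1387)) + ((-746 + 386)*(94 + T))*(-1477) = (-1733644 - 1396) + ((-746 + 386)*(94 - 104))*(-1477) = -1735040 - 360*(-10)*(-1477) = -1735040 + 3600*(-1477) = -1735040 - 5317200 = -7052240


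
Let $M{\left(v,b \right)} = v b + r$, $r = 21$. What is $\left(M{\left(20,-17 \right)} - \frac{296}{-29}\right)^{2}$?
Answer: $\frac{80192025}{841} \approx 95353.0$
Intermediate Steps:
$M{\left(v,b \right)} = 21 + b v$ ($M{\left(v,b \right)} = v b + 21 = b v + 21 = 21 + b v$)
$\left(M{\left(20,-17 \right)} - \frac{296}{-29}\right)^{2} = \left(\left(21 - 340\right) - \frac{296}{-29}\right)^{2} = \left(\left(21 - 340\right) - - \frac{296}{29}\right)^{2} = \left(-319 + \frac{296}{29}\right)^{2} = \left(- \frac{8955}{29}\right)^{2} = \frac{80192025}{841}$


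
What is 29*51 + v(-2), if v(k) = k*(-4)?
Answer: 1487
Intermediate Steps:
v(k) = -4*k
29*51 + v(-2) = 29*51 - 4*(-2) = 1479 + 8 = 1487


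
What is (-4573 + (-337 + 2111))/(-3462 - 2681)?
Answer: 2799/6143 ≈ 0.45564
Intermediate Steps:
(-4573 + (-337 + 2111))/(-3462 - 2681) = (-4573 + 1774)/(-6143) = -2799*(-1/6143) = 2799/6143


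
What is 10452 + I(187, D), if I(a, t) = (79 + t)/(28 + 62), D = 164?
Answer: 104547/10 ≈ 10455.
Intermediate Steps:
I(a, t) = 79/90 + t/90 (I(a, t) = (79 + t)/90 = (79 + t)*(1/90) = 79/90 + t/90)
10452 + I(187, D) = 10452 + (79/90 + (1/90)*164) = 10452 + (79/90 + 82/45) = 10452 + 27/10 = 104547/10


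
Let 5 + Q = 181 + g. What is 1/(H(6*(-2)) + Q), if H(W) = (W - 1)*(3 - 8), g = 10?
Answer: 1/251 ≈ 0.0039841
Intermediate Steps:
Q = 186 (Q = -5 + (181 + 10) = -5 + 191 = 186)
H(W) = 5 - 5*W (H(W) = (-1 + W)*(-5) = 5 - 5*W)
1/(H(6*(-2)) + Q) = 1/((5 - 30*(-2)) + 186) = 1/((5 - 5*(-12)) + 186) = 1/((5 + 60) + 186) = 1/(65 + 186) = 1/251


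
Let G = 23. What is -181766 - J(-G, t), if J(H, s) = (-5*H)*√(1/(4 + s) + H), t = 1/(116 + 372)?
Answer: -181766 - 115*I*√9641527/651 ≈ -1.8177e+5 - 548.52*I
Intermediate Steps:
t = 1/488 ≈ 0.0020492
J(H, s) = -5*H*√(H + 1/(4 + s)) (J(H, s) = (-5*H)*√(H + 1/(4 + s)) = -5*H*√(H + 1/(4 + s)))
-181766 - J(-G, t) = -181766 - (-5)*(-1*23)*√((1 + (-1*23)*(4 + 1/488))/(4 + 1/488)) = -181766 - (-5)*(-23)*√((1 - 23*1953/488)/(1953/488)) = -181766 - (-5)*(-23)*√(488*(1 - 44919/488)/1953) = -181766 - (-5)*(-23)*√((488/1953)*(-44431/488)) = -181766 - (-5)*(-23)*√(-44431/1953) = -181766 - (-5)*(-23)*I*√9641527/651 = -181766 - 115*I*√9641527/651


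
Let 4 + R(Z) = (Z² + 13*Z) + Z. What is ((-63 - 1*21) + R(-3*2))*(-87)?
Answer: 11832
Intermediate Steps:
R(Z) = -4 + Z² + 14*Z (R(Z) = -4 + ((Z² + 13*Z) + Z) = -4 + (Z² + 14*Z) = -4 + Z² + 14*Z)
((-63 - 1*21) + R(-3*2))*(-87) = ((-63 - 1*21) + (-4 + (-3*2)² + 14*(-3*2)))*(-87) = ((-63 - 21) + (-4 + (-6)² + 14*(-6)))*(-87) = (-84 + (-4 + 36 - 84))*(-87) = (-84 - 52)*(-87) = -136*(-87) = 11832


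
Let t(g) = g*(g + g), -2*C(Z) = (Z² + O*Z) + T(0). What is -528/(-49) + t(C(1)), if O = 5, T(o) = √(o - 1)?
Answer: 2771/98 + 6*I ≈ 28.276 + 6.0*I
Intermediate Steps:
T(o) = √(-1 + o)
C(Z) = -5*Z/2 - I/2 - Z²/2 (C(Z) = -((Z² + 5*Z) + √(-1 + 0))/2 = -((Z² + 5*Z) + √(-1))/2 = -((Z² + 5*Z) + I)/2 = -(I + Z² + 5*Z)/2 = -5*Z/2 - I/2 - Z²/2)
t(g) = 2*g² (t(g) = g*(2*g) = 2*g²)
-528/(-49) + t(C(1)) = -528/(-49) + 2*(-5/2*1 - I/2 - ½*1²)² = -528*(-1)/49 + 2*(-5/2 - I/2 - ½*1)² = -22*(-24/49) + 2*(-5/2 - I/2 - ½)² = 528/49 + 2*(-3 - I/2)²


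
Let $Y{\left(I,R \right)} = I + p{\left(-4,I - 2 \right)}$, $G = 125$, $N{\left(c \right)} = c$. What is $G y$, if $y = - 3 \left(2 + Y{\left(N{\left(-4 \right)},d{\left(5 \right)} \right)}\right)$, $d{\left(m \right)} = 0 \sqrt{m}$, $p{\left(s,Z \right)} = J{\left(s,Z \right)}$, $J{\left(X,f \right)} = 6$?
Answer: $-1500$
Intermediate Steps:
$p{\left(s,Z \right)} = 6$
$d{\left(m \right)} = 0$
$Y{\left(I,R \right)} = 6 + I$ ($Y{\left(I,R \right)} = I + 6 = 6 + I$)
$y = -12$ ($y = - 3 \left(2 + \left(6 - 4\right)\right) = - 3 \left(2 + 2\right) = \left(-3\right) 4 = -12$)
$G y = 125 \left(-12\right) = -1500$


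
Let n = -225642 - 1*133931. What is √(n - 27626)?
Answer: I*√387199 ≈ 622.25*I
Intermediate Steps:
n = -359573 (n = -225642 - 133931 = -359573)
√(n - 27626) = √(-359573 - 27626) = √(-387199) = I*√387199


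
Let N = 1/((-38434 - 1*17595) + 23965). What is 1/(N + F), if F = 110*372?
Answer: 32064/1312058879 ≈ 2.4438e-5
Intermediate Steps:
N = -1/32064 (N = 1/((-38434 - 17595) + 23965) = 1/(-56029 + 23965) = 1/(-32064) = -1/32064 ≈ -3.1188e-5)
F = 40920
1/(N + F) = 1/(-1/32064 + 40920) = 1/(1312058879/32064) = 32064/1312058879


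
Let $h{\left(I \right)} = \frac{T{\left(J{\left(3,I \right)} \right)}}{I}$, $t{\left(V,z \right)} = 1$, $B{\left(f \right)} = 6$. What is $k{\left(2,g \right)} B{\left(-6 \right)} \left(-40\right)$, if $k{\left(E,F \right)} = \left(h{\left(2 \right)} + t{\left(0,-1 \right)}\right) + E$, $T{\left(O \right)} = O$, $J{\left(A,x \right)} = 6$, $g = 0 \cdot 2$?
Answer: $-1440$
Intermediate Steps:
$g = 0$
$h{\left(I \right)} = \frac{6}{I}$
$k{\left(E,F \right)} = 4 + E$ ($k{\left(E,F \right)} = \left(\frac{6}{2} + 1\right) + E = \left(6 \cdot \frac{1}{2} + 1\right) + E = \left(3 + 1\right) + E = 4 + E$)
$k{\left(2,g \right)} B{\left(-6 \right)} \left(-40\right) = \left(4 + 2\right) 6 \left(-40\right) = 6 \cdot 6 \left(-40\right) = 36 \left(-40\right) = -1440$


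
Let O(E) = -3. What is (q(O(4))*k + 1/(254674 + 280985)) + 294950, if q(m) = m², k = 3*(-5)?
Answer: 157920308086/535659 ≈ 2.9482e+5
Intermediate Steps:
k = -15
(q(O(4))*k + 1/(254674 + 280985)) + 294950 = ((-3)²*(-15) + 1/(254674 + 280985)) + 294950 = (9*(-15) + 1/535659) + 294950 = (-135 + 1/535659) + 294950 = -72313964/535659 + 294950 = 157920308086/535659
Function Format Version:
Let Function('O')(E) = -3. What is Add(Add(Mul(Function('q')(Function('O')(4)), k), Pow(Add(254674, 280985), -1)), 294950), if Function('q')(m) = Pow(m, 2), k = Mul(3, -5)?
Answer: Rational(157920308086, 535659) ≈ 2.9482e+5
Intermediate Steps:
k = -15
Add(Add(Mul(Function('q')(Function('O')(4)), k), Pow(Add(254674, 280985), -1)), 294950) = Add(Add(Mul(Pow(-3, 2), -15), Pow(Add(254674, 280985), -1)), 294950) = Add(Add(Mul(9, -15), Pow(535659, -1)), 294950) = Add(Add(-135, Rational(1, 535659)), 294950) = Add(Rational(-72313964, 535659), 294950) = Rational(157920308086, 535659)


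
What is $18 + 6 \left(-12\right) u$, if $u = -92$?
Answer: $6642$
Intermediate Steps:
$18 + 6 \left(-12\right) u = 18 + 6 \left(-12\right) \left(-92\right) = 18 - -6624 = 18 + 6624 = 6642$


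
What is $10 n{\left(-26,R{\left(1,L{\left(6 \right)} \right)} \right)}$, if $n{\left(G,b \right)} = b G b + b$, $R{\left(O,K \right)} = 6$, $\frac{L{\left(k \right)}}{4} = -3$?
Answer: $-9300$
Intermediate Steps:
$L{\left(k \right)} = -12$ ($L{\left(k \right)} = 4 \left(-3\right) = -12$)
$n{\left(G,b \right)} = b + G b^{2}$ ($n{\left(G,b \right)} = G b b + b = G b^{2} + b = b + G b^{2}$)
$10 n{\left(-26,R{\left(1,L{\left(6 \right)} \right)} \right)} = 10 \cdot 6 \left(1 - 156\right) = 10 \cdot 6 \left(-155\right) = 10 \left(-930\right) = -9300$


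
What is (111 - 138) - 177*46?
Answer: -8169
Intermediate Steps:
(111 - 138) - 177*46 = -27 - 8142 = -8169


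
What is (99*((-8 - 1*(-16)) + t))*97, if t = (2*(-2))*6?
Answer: -153648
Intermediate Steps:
t = -24 (t = -4*6 = -24)
(99*((-8 - 1*(-16)) + t))*97 = (99*((-8 - 1*(-16)) - 24))*97 = (99*((-8 + 16) - 24))*97 = (99*(8 - 24))*97 = (99*(-16))*97 = -1584*97 = -153648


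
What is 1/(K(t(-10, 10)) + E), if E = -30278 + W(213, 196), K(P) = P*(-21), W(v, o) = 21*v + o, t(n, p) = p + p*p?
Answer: -1/27919 ≈ -3.5818e-5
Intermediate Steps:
t(n, p) = p + p²
W(v, o) = o + 21*v
K(P) = -21*P
E = -25609 (E = -30278 + (196 + 21*213) = -30278 + (196 + 4473) = -30278 + 4669 = -25609)
1/(K(t(-10, 10)) + E) = 1/(-210*(1 + 10) - 25609) = 1/(-210*11 - 25609) = 1/(-21*110 - 25609) = 1/(-2310 - 25609) = 1/(-27919) = -1/27919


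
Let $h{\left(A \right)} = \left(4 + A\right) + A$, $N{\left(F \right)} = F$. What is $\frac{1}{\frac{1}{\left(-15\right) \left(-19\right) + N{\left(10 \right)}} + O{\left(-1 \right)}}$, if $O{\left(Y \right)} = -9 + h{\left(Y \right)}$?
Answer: $- \frac{295}{2064} \approx -0.14293$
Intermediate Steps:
$h{\left(A \right)} = 4 + 2 A$
$O{\left(Y \right)} = -5 + 2 Y$ ($O{\left(Y \right)} = -9 + \left(4 + 2 Y\right) = -5 + 2 Y$)
$\frac{1}{\frac{1}{\left(-15\right) \left(-19\right) + N{\left(10 \right)}} + O{\left(-1 \right)}} = \frac{1}{\frac{1}{\left(-15\right) \left(-19\right) + 10} + \left(-5 + 2 \left(-1\right)\right)} = \frac{1}{\frac{1}{285 + 10} - 7} = \frac{1}{\frac{1}{295} - 7} = \frac{1}{- \frac{2064}{295}} = - \frac{295}{2064}$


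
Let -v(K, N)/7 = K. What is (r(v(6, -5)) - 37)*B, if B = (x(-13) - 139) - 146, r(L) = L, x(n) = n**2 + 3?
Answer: 8927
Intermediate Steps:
x(n) = 3 + n**2
v(K, N) = -7*K
B = -113 (B = ((3 + (-13)**2) - 139) - 146 = ((3 + 169) - 139) - 146 = (172 - 139) - 146 = 33 - 146 = -113)
(r(v(6, -5)) - 37)*B = (-7*6 - 37)*(-113) = (-42 - 37)*(-113) = -79*(-113) = 8927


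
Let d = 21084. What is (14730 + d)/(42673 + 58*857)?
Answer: 11938/30793 ≈ 0.38769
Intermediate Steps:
(14730 + d)/(42673 + 58*857) = (14730 + 21084)/(42673 + 58*857) = 35814/(42673 + 49706) = 35814/92379 = 35814*(1/92379) = 11938/30793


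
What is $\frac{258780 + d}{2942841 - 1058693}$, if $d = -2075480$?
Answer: $- \frac{454175}{471037} \approx -0.9642$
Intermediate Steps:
$\frac{258780 + d}{2942841 - 1058693} = \frac{258780 - 2075480}{2942841 - 1058693} = - \frac{1816700}{1884148} = \left(-1816700\right) \frac{1}{1884148} = - \frac{454175}{471037}$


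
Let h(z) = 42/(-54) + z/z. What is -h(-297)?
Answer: -2/9 ≈ -0.22222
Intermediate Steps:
h(z) = 2/9 (h(z) = 42*(-1/54) + 1 = -7/9 + 1 = 2/9)
-h(-297) = -1*2/9 = -2/9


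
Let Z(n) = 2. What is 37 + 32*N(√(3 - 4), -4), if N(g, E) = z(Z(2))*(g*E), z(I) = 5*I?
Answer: 37 - 1280*I ≈ 37.0 - 1280.0*I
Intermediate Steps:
N(g, E) = 10*E*g (N(g, E) = (5*2)*(g*E) = 10*(E*g) = 10*E*g)
37 + 32*N(√(3 - 4), -4) = 37 + 32*(10*(-4)*√(3 - 4)) = 37 + 32*(10*(-4)*√(-1)) = 37 + 32*(10*(-4)*I) = 37 + 32*(-40*I) = 37 - 1280*I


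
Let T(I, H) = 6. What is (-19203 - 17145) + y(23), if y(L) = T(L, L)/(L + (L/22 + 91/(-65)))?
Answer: -90542208/2491 ≈ -36348.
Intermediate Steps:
y(L) = 6/(-7/5 + 23*L/22) (y(L) = 6/(L + (L/22 + 91/(-65))) = 6/(L + (L*(1/22) + 91*(-1/65))) = 6/(L + (L/22 - 7/5)) = 6/(L + (-7/5 + L/22)) = 6/(-7/5 + 23*L/22))
(-19203 - 17145) + y(23) = (-19203 - 17145) + 660/(-154 + 115*23) = -36348 + 660/(-154 + 2645) = -36348 + 660/2491 = -90542208/2491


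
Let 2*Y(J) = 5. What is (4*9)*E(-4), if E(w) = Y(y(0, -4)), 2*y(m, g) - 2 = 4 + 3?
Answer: 90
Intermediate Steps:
y(m, g) = 9/2 (y(m, g) = 1 + (4 + 3)/2 = 1 + (1/2)*7 = 1 + 7/2 = 9/2)
Y(J) = 5/2 (Y(J) = (1/2)*5 = 5/2)
E(w) = 5/2
(4*9)*E(-4) = (4*9)*(5/2) = 36*(5/2) = 90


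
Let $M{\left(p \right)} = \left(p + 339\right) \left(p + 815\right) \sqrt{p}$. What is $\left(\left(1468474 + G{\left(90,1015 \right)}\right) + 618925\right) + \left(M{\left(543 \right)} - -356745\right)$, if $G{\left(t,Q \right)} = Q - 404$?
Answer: $2444755 + 1197756 \sqrt{543} \approx 3.0355 \cdot 10^{7}$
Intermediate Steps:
$M{\left(p \right)} = \sqrt{p} \left(339 + p\right) \left(815 + p\right)$ ($M{\left(p \right)} = \left(339 + p\right) \left(815 + p\right) \sqrt{p} = \sqrt{p} \left(339 + p\right) \left(815 + p\right)$)
$G{\left(t,Q \right)} = -404 + Q$
$\left(\left(1468474 + G{\left(90,1015 \right)}\right) + 618925\right) + \left(M{\left(543 \right)} - -356745\right) = \left(\left(1468474 + \left(-404 + 1015\right)\right) + 618925\right) - \left(-356745 - \sqrt{543} \left(276285 + 543^{2} + 1154 \cdot 543\right)\right) = \left(\left(1468474 + 611\right) + 618925\right) + \left(\sqrt{543} \left(276285 + 294849 + 626622\right) + 356745\right) = \left(1469085 + 618925\right) + \left(\sqrt{543} \cdot 1197756 + 356745\right) = 2088010 + \left(1197756 \sqrt{543} + 356745\right) = 2088010 + \left(356745 + 1197756 \sqrt{543}\right) = 2444755 + 1197756 \sqrt{543}$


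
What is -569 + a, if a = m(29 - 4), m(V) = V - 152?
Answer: -696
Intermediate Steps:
m(V) = -152 + V
a = -127 (a = -152 + (29 - 4) = -152 + 25 = -127)
-569 + a = -569 - 127 = -696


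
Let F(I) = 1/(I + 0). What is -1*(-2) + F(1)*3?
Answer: 5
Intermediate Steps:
F(I) = 1/I
-1*(-2) + F(1)*3 = -1*(-2) + 3/1 = 2 + 1*3 = 2 + 3 = 5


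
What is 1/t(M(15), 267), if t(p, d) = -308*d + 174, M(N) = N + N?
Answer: -1/82062 ≈ -1.2186e-5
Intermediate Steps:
M(N) = 2*N
t(p, d) = 174 - 308*d
1/t(M(15), 267) = 1/(174 - 308*267) = 1/(174 - 82236) = 1/(-82062) = -1/82062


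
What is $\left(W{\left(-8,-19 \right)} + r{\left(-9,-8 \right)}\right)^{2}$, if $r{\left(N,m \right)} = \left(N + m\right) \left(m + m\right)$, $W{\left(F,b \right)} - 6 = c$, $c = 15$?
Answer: $85849$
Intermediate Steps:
$W{\left(F,b \right)} = 21$ ($W{\left(F,b \right)} = 6 + 15 = 21$)
$r{\left(N,m \right)} = 2 m \left(N + m\right)$ ($r{\left(N,m \right)} = \left(N + m\right) 2 m = 2 m \left(N + m\right)$)
$\left(W{\left(-8,-19 \right)} + r{\left(-9,-8 \right)}\right)^{2} = \left(21 + 2 \left(-8\right) \left(-9 - 8\right)\right)^{2} = \left(21 + 2 \left(-8\right) \left(-17\right)\right)^{2} = \left(21 + 272\right)^{2} = 293^{2} = 85849$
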